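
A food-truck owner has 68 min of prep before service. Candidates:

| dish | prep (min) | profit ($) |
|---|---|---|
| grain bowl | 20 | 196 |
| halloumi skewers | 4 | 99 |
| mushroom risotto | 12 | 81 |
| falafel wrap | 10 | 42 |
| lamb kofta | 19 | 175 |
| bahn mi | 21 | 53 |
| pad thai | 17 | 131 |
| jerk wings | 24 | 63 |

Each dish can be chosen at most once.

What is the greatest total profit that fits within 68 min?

By profit per min: halloumi skewers 24.75, grain bowl 9.80, lamb kofta 9.21, pad thai 7.71 lead.
The ratio ordering already packs tightly: grain bowl + halloumi skewers + lamb kofta + pad thai, 60 min, 601.
Runner-up grain bowl + halloumi skewers + mushroom risotto + falafel wrap + lamb kofta tops out at 593.

601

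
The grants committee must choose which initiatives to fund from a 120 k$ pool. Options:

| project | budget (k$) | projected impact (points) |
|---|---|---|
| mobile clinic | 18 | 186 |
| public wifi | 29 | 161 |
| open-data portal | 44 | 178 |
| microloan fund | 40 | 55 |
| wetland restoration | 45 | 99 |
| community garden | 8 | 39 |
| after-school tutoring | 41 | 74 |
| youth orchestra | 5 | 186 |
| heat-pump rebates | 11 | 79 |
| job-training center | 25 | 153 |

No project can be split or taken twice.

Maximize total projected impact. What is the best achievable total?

829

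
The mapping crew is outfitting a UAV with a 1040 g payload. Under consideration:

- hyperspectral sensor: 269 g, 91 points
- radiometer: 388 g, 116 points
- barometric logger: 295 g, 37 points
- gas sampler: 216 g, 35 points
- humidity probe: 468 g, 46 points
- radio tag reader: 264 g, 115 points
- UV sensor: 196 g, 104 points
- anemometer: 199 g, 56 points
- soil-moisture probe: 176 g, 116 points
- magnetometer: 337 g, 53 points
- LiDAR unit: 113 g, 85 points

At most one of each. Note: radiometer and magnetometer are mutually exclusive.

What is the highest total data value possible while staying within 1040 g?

By data value per g: LiDAR unit 0.75, soil-moisture probe 0.66, UV sensor 0.53, radio tag reader 0.44 lead.
The ratio ordering already packs tightly: hyperspectral sensor + radio tag reader + UV sensor + soil-moisture probe + LiDAR unit, 1018 g, 511.
The closest alternative, radio tag reader + UV sensor + anemometer + soil-moisture probe + LiDAR unit, reaches only 476.

511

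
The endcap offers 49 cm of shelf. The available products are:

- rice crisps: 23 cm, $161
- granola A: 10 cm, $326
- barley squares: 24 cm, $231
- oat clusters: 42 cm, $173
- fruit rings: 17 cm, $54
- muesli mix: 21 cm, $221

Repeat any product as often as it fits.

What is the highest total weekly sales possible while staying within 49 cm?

1304

The ratio ordering already packs tightly: 4×granola A, 40 cm, 1304.
Every other selection either busts 49 cm or fails to beat 1304.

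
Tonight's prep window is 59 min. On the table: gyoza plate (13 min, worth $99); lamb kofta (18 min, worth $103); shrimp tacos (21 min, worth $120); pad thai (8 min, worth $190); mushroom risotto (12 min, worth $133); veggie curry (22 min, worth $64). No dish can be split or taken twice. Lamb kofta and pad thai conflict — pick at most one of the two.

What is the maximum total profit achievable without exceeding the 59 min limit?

542

Taking gyoza plate + shrimp tacos + pad thai + mushroom risotto: 54 min used, 542 in profit.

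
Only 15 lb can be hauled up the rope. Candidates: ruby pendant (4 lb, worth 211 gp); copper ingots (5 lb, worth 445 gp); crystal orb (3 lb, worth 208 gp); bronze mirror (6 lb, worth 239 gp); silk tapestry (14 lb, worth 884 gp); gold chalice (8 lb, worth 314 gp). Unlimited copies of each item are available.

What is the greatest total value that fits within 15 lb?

Ranking by ratio (value/lb): copper ingots 89.00, crystal orb 69.33, silk tapestry 63.14.
3×copper ingots uses 15 of the 15 lb and totals 1335.
No other feasible combination exceeds 1335.

1335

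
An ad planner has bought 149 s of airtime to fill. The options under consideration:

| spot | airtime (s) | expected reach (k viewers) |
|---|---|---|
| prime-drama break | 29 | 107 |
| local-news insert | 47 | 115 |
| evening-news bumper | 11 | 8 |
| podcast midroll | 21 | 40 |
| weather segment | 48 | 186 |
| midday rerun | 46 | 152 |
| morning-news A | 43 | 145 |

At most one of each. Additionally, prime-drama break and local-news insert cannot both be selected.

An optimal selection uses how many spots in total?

4

Best achievable expected reach is 491.
For example evening-news bumper + weather segment + midday rerun + morning-news A achieves it, using 148 s.
Every optimal selection uses 4 spots.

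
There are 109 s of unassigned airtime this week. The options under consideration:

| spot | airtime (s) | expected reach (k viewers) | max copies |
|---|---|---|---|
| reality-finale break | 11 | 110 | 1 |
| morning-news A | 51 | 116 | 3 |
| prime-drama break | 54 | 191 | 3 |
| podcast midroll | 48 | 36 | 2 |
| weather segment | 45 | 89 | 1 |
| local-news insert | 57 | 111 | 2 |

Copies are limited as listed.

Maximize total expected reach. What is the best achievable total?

Greedy by ratio would take reality-finale break + prime-drama break: 65 s used, total 301.
Replace reality-finale break with prime-drama break: the trade gains 81 net, giving 382 at 108 s.
No other feasible combination exceeds 382.

382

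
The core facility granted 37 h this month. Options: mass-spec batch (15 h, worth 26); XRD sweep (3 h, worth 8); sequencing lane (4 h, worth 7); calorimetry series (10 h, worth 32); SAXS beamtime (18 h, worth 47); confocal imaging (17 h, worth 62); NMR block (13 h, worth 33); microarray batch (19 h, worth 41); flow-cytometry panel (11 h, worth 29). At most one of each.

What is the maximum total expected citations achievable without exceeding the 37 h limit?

Greedy by ratio would take XRD sweep + sequencing lane + calorimetry series + confocal imaging: 34 h used, total 109.
The 10 h tied up in calorimetry series is better spent on NMR block — total rises to 110 (37 h).
Next best is XRD sweep + sequencing lane + calorimetry series + confocal imaging at 109 (34 h) — short by 1.

110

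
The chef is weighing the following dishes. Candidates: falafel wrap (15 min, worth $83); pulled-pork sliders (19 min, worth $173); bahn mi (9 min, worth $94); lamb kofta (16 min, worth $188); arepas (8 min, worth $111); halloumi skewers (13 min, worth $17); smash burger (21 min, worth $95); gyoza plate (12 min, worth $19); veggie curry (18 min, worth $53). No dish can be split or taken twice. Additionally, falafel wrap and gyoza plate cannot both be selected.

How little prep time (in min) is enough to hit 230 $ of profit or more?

24

Minimise min subject to total profit ≥ 230.
Taking lamb kofta + arepas gives 299 (≥ 230) for 24 min.
Below 24 min the best achievable stays under 230.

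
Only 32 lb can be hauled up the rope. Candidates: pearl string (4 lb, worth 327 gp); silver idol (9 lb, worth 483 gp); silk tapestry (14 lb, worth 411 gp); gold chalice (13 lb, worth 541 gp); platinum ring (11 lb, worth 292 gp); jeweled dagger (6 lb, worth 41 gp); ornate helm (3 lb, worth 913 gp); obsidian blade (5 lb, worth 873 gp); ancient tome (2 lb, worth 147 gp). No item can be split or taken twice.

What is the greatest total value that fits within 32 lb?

2957

A density-first pass picks pearl string + silver idol + jeweled dagger + ornate helm + obsidian blade + ancient tome — 2784 at 29 lb.
Dropping pearl string and jeweled dagger frees 10 lb; slotting in gold chalice (13 lb) lifts the total to 2957 at 32 lb.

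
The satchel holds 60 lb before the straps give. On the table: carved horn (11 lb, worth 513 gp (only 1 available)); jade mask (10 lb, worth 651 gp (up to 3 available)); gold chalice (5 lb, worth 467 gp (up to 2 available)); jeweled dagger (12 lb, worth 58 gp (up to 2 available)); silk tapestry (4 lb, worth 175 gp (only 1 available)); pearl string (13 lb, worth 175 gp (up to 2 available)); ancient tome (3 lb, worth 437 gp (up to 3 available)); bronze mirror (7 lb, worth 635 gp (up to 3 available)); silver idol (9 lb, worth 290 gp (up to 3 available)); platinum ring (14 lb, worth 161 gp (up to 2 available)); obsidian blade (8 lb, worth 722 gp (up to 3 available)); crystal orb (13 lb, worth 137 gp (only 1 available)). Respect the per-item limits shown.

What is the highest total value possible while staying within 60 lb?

5849

Density check — ancient tome 145.67, gold chalice 93.40, bronze mirror 90.71, obsidian blade 90.25 are the best per lb.
Taking the top-ratio items first gives 2×gold chalice + silk tapestry + 3×ancient tome + 3×bronze mirror + 2×obsidian blade for 5769 (60 lb).
The 9 lb tied up in gold chalice and silk tapestry is better spent on obsidian blade — total rises to 5849 (59 lb).
That's the maximum — no swap from here does better than 5849.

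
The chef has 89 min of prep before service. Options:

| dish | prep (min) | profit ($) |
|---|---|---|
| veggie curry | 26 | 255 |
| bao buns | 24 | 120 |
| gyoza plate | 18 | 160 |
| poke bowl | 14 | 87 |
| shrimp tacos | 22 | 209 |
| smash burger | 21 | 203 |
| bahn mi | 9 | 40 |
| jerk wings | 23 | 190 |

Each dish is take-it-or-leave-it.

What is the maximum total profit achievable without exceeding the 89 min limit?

827

Ranking by ratio (profit/min): veggie curry 9.81, smash burger 9.67, shrimp tacos 9.50, gyoza plate 8.89.
The ratio ordering already packs tightly: veggie curry + gyoza plate + shrimp tacos + smash burger, 87 min, 827.
No other feasible combination exceeds 827.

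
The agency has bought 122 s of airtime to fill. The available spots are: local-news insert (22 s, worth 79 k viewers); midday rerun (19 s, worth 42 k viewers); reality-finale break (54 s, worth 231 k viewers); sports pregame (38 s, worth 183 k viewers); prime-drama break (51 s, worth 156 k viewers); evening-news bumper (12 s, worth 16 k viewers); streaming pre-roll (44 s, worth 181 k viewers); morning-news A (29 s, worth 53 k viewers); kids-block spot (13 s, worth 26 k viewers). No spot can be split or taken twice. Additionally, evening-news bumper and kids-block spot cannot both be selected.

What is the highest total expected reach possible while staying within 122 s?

493

The ratio ordering already packs tightly: local-news insert + reality-finale break + sports pregame, 114 s, 493.
No other feasible combination exceeds 493.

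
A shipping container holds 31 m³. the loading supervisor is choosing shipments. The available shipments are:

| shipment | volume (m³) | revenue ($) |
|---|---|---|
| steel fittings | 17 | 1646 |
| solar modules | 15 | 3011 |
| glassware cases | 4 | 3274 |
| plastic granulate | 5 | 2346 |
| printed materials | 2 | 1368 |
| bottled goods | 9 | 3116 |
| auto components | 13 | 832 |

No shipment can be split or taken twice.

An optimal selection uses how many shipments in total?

4

The maximum revenue within 31 m³ is 10769.
solar modules + glassware cases + printed materials + bottled goods hits 10769 at 30 m³.
All optima have 4 shipments.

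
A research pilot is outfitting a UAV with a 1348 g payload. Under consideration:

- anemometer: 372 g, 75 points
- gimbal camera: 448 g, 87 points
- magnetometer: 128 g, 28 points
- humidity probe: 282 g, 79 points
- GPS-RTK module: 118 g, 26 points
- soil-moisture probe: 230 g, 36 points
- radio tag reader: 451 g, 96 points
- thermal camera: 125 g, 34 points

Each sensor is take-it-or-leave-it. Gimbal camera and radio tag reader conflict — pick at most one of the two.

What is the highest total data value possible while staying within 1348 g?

Density check — humidity probe 0.28, thermal camera 0.27, GPS-RTK module 0.22 are the best per g.
Filling by ratio: magnetometer + humidity probe + GPS-RTK module + soil-moisture probe + radio tag reader + thermal camera for 299, with 14 g left unused.
Dropping magnetometer and soil-moisture probe frees 358 g; slotting in anemometer (372 g) lifts the total to 310 at 1348 g.

310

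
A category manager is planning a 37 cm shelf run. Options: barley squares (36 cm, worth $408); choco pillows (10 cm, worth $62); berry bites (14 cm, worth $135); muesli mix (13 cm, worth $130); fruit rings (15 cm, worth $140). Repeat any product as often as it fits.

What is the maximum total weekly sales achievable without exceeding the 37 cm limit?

Density check — barley squares 11.33, muesli mix 10.00, berry bites 9.64, fruit rings 9.33 are the best per cm.
Taking barley squares: 36 cm used, 408 in weekly sales.
That's the maximum — no swap from here does better than 408.

408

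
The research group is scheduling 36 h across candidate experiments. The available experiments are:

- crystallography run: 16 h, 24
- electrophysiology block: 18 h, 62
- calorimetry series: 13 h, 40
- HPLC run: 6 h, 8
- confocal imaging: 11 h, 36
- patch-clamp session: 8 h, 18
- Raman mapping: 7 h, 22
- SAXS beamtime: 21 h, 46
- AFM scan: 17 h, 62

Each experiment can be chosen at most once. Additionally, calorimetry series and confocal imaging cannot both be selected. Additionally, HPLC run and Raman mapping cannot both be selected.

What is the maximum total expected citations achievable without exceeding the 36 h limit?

124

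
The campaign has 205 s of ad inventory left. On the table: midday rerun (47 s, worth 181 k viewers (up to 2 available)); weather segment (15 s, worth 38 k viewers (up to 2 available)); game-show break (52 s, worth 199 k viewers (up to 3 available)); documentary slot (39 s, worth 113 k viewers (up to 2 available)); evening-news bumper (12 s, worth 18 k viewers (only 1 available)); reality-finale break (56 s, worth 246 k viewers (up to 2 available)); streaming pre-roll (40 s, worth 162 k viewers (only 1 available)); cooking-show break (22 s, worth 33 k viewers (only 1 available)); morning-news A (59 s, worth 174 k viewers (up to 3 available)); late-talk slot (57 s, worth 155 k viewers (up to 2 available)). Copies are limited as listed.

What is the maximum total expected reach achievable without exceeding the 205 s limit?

A density-first pass picks midday rerun + 2×reality-finale break + streaming pre-roll — 835 at 199 s.
Dropping midday rerun frees 47 s; slotting in game-show break (52 s) lifts the total to 853 at 204 s.

853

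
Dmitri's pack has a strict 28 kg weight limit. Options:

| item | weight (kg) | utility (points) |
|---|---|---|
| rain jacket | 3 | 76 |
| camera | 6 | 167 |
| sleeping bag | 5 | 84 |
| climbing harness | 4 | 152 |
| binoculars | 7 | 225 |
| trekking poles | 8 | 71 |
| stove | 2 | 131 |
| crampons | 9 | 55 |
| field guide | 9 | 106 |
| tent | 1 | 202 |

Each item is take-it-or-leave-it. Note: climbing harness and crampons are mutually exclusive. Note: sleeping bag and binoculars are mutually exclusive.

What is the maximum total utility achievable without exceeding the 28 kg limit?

953

Best packing: rain jacket + camera + climbing harness + binoculars + stove + tent — 23 kg, 953 total.
Next best is camera + climbing harness + binoculars + trekking poles + stove + tent at 948 (28 kg) — short by 5.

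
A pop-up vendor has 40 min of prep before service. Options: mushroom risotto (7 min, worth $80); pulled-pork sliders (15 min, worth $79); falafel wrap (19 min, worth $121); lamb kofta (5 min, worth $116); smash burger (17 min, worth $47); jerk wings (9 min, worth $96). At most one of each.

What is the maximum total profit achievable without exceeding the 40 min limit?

Taking mushroom risotto + falafel wrap + lamb kofta + jerk wings: 40 min used, 413 in profit.

413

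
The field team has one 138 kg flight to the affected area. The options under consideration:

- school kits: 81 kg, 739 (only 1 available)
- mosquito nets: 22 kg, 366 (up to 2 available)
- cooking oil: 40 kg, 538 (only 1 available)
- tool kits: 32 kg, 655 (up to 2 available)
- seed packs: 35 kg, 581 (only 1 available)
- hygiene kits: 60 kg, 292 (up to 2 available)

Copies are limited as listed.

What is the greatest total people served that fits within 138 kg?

By people served per kg: tool kits 20.47, mosquito nets 16.64, seed packs 16.60 lead.
Greedy by ratio would take 2×mosquito nets + 2×tool kits: 108 kg used, total 2042.
Replace mosquito nets with seed packs: the trade gains 215 net, giving 2257 at 121 kg.

2257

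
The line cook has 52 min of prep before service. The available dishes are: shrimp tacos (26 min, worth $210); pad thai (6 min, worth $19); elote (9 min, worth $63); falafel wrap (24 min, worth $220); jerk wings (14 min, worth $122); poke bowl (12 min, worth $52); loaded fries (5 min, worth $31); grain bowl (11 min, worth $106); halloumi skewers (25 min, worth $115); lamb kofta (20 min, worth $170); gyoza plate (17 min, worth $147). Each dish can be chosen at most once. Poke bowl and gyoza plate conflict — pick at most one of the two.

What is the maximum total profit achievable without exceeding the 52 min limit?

The ratio heuristic lands on falafel wrap + jerk wings + grain bowl (448) but leaves 3 min idle.
Dropping jerk wings frees 14 min; slotting in gyoza plate (17 min) lifts the total to 473 at 52 min.
The closest alternative, falafel wrap + jerk wings + grain bowl, reaches only 448.

473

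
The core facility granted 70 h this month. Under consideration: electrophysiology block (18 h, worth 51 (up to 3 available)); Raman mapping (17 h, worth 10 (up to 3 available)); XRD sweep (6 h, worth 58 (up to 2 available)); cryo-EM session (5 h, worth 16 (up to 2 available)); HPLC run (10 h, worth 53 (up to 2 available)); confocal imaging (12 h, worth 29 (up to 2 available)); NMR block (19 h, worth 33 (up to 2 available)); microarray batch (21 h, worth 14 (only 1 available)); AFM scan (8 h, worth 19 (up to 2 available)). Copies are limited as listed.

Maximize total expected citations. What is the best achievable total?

324

Density check — XRD sweep 9.67, HPLC run 5.30, cryo-EM session 3.20 are the best per h.
Best packing: electrophysiology block + 2×XRD sweep + 2×cryo-EM session + 2×HPLC run + AFM scan — 68 h, 324 total.
No other feasible combination exceeds 324.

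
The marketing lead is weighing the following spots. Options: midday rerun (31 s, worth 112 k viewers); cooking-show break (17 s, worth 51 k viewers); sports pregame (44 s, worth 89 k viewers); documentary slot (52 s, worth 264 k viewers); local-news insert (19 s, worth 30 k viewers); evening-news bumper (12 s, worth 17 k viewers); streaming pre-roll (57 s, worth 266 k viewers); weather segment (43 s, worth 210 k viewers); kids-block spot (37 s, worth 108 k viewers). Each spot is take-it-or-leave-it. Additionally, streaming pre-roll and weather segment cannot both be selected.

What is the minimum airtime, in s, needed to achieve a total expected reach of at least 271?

Need the lightest bundle worth ≥ 271.
Taking documentary slot + evening-news bumper gives 281 (≥ 271) for 64 s.
Below 64 s the best achievable stays under 271.

64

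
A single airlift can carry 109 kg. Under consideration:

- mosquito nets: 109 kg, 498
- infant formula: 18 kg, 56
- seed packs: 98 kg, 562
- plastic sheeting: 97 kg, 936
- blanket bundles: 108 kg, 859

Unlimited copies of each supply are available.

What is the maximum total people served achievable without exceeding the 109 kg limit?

The ratio ordering already packs tightly: plastic sheeting, 97 kg, 936.
No other feasible combination exceeds 936.

936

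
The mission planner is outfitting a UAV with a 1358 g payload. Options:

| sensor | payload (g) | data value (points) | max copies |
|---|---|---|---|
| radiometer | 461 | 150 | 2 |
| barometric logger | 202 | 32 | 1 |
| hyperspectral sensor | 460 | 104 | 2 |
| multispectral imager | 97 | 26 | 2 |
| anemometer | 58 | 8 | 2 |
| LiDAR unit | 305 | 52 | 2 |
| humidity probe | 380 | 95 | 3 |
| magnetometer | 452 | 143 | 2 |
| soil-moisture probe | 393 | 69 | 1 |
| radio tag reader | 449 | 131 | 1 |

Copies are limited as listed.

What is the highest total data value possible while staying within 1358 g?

417

A density-first pass picks 2×radiometer + barometric logger + 2×multispectral imager — 384 at 1318 g.
Reworking the packing: 2×magnetometer + radio tag reader uses 1353 g and improves the total to 417.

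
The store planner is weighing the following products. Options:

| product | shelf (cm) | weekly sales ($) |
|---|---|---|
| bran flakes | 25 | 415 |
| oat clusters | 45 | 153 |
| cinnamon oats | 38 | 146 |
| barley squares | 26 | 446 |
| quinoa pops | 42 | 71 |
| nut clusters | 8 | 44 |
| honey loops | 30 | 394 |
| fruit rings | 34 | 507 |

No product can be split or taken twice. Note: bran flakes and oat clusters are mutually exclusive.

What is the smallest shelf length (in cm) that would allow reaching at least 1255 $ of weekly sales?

81

Look for the lowest-shelf combination reaching 1255.
bran flakes + barley squares + honey loops: 1255 weekly sales at 81 cm.
Any bundle with less than 81 cm falls short of 1255.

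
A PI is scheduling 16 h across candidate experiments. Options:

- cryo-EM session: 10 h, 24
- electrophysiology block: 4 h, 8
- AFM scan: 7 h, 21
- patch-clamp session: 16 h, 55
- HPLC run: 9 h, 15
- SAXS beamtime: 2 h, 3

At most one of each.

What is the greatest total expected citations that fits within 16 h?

Taking patch-clamp session: 16 h used, 55 in expected citations.
The closest alternative, AFM scan + HPLC run, reaches only 36.

55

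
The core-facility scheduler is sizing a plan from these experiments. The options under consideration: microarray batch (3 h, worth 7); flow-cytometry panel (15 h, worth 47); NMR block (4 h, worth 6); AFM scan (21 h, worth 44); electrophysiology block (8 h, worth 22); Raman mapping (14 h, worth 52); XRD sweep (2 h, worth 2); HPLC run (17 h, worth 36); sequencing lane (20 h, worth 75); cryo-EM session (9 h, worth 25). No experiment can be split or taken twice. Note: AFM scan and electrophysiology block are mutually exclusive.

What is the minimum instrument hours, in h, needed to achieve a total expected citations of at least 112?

34

Look for the lowest-instrument combination reaching 112.
Taking Raman mapping + sequencing lane gives 127 (≥ 112) for 34 h.
No combination under 34 h hits 112.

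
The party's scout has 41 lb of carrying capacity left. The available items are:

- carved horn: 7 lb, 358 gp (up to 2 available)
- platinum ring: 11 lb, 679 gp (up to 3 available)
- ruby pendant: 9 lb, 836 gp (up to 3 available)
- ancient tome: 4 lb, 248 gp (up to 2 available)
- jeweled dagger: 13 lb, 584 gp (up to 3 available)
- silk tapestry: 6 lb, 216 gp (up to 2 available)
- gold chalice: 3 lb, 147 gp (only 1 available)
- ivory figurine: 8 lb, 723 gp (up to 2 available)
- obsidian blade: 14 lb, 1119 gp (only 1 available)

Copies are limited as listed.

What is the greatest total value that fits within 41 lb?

3627

Filling by ratio: 3×ruby pendant + ancient tome + ivory figurine for 3479, with 2 lb left unused.
Replace ancient tome and ivory figurine with obsidian blade: the trade gains 148 net, giving 3627 at 41 lb.
Every other selection either busts 41 lb or exceeds an availability limit or fails to beat 3627.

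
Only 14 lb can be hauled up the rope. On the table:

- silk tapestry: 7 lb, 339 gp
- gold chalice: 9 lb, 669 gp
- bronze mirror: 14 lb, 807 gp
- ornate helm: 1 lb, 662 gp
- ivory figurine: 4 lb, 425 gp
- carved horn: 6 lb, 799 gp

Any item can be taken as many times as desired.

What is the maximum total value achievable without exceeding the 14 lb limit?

Ranking by ratio (value/lb): ornate helm 662.00, carved horn 133.17, ivory figurine 106.25, gold chalice 74.33.
Taking 14×ornate helm: 14 lb used, 9268 in value.
That's the maximum — no swap from here does better than 9268.

9268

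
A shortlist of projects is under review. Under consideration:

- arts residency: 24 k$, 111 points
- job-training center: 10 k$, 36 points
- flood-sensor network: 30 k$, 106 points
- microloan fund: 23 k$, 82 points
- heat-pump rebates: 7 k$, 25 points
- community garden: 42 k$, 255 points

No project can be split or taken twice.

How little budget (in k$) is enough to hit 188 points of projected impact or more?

42

Look for the lowest-budget combination reaching 188.
community garden reaches 255 using 42 k$.
Below 42 k$ the best achievable stays under 188.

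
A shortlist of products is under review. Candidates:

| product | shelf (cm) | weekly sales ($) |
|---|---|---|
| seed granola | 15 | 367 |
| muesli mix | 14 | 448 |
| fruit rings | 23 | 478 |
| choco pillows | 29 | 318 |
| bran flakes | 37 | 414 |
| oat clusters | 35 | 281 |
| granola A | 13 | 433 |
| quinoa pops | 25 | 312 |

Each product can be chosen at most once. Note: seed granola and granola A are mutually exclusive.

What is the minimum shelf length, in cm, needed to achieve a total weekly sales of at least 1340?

Look for the lowest-shelf combination reaching 1340.
muesli mix + fruit rings + granola A reaches 1359 using 50 cm.
Any bundle with less than 50 cm falls short of 1340.

50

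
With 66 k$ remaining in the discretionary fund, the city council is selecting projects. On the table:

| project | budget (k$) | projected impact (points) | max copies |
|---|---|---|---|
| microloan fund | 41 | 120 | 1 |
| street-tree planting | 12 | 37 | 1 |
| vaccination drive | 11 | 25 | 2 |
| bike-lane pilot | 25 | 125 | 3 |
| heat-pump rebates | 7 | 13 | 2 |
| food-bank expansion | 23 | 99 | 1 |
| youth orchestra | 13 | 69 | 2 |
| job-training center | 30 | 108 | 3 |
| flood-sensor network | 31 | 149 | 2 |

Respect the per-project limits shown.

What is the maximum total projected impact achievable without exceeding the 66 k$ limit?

319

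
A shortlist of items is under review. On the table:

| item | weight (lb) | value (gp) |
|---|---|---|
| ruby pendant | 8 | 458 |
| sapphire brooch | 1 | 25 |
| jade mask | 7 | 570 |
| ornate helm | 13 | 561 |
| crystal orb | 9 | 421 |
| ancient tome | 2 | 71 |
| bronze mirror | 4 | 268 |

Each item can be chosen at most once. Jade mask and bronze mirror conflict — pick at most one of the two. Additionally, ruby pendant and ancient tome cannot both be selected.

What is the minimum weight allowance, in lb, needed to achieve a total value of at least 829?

15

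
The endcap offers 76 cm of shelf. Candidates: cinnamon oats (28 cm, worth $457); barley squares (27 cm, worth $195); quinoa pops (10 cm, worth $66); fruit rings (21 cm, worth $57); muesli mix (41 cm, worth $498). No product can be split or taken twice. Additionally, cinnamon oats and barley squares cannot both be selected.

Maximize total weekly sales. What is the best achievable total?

955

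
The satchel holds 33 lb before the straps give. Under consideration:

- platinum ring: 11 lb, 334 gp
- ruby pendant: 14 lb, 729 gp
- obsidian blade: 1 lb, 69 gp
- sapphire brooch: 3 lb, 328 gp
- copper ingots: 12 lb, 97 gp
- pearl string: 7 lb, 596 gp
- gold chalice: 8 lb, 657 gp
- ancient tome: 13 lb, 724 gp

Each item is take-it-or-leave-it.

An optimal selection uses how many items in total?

Optimal total is 2379.
For example ruby pendant + obsidian blade + sapphire brooch + pearl string + gold chalice achieves it, using 33 lb.
Any selection reaching 2379 contains exactly 5 items.

5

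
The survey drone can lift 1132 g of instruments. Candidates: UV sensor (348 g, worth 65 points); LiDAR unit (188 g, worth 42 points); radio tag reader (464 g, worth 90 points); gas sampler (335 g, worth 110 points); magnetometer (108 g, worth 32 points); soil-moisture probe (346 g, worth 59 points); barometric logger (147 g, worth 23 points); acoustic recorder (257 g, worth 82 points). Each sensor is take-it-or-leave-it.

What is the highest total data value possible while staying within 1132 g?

A density-first pass picks LiDAR unit + gas sampler + magnetometer + barometric logger + acoustic recorder — 289 at 1035 g.
Dropping magnetometer and barometric logger frees 255 g; slotting in UV sensor (348 g) lifts the total to 299 at 1128 g.
Next best is LiDAR unit + gas sampler + soil-moisture probe + acoustic recorder at 293 (1126 g) — short by 6.

299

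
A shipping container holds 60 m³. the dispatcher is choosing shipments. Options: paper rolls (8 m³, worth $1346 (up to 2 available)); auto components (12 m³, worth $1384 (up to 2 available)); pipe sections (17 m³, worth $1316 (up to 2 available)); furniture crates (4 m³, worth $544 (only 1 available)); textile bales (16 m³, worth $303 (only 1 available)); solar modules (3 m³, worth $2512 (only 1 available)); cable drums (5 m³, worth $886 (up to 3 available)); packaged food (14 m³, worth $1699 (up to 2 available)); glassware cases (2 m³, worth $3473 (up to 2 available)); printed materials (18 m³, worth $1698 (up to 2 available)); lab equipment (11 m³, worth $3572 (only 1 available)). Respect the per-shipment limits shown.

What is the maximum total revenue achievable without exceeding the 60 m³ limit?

19422

A density-first pass picks 2×paper rolls + furniture crates + solar modules + 3×cable drums + 2×glassware cases + lab equipment — 18924 at 53 m³.
Dropping cable drums frees 5 m³; slotting in auto components (12 m³) lifts the total to 19422 at 60 m³.
Nothing else within 60 m³ beats 19422.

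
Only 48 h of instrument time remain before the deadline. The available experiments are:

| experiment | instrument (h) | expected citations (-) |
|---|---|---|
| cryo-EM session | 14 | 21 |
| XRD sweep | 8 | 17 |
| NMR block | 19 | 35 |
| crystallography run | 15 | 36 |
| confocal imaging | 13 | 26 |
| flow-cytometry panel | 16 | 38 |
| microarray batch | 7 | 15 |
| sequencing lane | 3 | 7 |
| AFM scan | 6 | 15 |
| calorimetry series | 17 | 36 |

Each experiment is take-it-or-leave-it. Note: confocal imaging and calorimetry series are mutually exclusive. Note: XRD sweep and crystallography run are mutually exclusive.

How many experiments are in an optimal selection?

5

Best achievable expected citations is 111.
For example crystallography run + flow-cytometry panel + microarray batch + sequencing lane + AFM scan achieves it, using 47 h.
Any selection reaching 111 contains exactly 5 experiments.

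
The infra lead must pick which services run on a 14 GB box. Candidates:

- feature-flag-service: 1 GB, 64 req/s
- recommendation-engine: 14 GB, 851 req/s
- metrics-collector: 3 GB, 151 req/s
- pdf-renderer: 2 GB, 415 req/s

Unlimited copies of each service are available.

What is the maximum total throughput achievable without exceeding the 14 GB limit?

Taking 7×pdf-renderer: 14 GB used, 2905 in throughput.

2905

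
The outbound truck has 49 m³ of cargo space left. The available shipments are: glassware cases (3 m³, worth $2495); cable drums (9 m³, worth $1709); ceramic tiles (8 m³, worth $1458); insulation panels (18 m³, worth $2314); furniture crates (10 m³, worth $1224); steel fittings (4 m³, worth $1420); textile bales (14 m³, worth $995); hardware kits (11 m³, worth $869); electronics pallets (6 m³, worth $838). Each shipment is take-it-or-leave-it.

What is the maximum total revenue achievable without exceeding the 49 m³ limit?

10234

Density check — glassware cases 831.67, steel fittings 355.00, cable drums 189.89 are the best per m³.
The ratio ordering already packs tightly: glassware cases + cable drums + ceramic tiles + insulation panels + steel fittings + electronics pallets, 48 m³, 10234.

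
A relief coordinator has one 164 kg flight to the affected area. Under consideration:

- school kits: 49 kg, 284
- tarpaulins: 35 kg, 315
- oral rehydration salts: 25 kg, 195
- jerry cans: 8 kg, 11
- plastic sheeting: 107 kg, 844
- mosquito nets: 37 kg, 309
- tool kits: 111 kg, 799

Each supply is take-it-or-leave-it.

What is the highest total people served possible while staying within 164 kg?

1170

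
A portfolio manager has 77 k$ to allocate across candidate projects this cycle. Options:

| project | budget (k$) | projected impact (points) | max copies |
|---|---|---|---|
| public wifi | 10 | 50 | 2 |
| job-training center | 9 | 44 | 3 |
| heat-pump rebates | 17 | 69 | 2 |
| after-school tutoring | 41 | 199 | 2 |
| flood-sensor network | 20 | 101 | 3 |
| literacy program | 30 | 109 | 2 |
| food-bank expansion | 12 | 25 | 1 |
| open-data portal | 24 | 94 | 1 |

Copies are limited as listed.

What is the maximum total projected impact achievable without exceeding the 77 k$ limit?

384

Ranking by ratio (projected impact/k$): flood-sensor network 5.05, public wifi 5.00, job-training center 4.89.
Taking the top-ratio projects first gives public wifi + 3×flood-sensor network for 353 (70 k$).
The 20 k$ tied up in flood-sensor network is better spent on 3×job-training center — total rises to 384 (77 k$).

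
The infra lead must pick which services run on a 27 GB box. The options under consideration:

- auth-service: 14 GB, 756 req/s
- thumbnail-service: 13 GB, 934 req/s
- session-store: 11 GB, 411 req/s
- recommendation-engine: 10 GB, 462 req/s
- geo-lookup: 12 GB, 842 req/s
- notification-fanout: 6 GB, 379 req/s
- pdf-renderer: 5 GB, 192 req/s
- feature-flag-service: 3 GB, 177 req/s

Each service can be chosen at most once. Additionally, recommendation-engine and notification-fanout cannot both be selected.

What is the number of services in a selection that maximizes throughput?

2

Optimal total is 1776.
For example thumbnail-service + geo-lookup achieves it, using 25 GB.
Every optimal selection uses 2 services.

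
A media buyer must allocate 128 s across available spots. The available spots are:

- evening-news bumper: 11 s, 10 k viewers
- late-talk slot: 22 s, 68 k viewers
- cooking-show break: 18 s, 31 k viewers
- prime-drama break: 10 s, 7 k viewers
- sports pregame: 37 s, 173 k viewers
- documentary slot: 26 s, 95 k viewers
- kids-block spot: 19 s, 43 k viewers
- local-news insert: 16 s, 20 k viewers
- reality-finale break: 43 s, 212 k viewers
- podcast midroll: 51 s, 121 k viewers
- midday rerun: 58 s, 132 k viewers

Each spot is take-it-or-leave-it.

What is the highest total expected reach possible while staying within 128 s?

548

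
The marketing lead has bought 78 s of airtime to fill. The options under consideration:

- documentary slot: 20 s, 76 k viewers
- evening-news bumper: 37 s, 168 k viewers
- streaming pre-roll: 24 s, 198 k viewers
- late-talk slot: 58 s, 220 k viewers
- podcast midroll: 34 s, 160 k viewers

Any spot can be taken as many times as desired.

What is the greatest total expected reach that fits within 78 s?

By expected reach per s: streaming pre-roll 8.25, podcast midroll 4.71, evening-news bumper 4.54, documentary slot 3.80 lead.
Taking 3×streaming pre-roll: 72 s used, 594 in expected reach.
No other feasible combination exceeds 594.

594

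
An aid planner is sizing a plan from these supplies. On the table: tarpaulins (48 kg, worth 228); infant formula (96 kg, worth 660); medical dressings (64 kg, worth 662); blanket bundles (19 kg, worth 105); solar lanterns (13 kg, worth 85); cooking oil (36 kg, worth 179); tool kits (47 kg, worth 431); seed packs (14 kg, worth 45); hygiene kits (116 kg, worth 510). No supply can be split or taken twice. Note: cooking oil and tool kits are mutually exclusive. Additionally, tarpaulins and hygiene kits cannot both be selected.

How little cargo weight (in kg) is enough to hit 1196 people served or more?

Minimise kg subject to total people served ≥ 1196.
medical dressings + blanket bundles + tool kits: 1198 people served at 130 kg.
Any bundle with less than 130 kg falls short of 1196.

130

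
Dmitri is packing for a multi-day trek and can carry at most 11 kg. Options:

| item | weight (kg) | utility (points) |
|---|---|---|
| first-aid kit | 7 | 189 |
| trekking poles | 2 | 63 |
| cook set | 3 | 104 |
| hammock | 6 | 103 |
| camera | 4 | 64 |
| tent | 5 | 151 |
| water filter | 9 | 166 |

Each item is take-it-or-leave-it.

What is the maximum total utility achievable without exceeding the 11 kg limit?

318

Best packing: trekking poles + cook set + tent — 10 kg, 318 total.
Nothing else within 11 kg beats 318.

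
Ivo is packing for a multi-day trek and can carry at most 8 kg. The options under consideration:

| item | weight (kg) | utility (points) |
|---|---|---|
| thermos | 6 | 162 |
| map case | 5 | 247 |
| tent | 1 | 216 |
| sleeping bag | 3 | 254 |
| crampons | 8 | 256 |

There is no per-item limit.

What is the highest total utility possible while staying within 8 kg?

1728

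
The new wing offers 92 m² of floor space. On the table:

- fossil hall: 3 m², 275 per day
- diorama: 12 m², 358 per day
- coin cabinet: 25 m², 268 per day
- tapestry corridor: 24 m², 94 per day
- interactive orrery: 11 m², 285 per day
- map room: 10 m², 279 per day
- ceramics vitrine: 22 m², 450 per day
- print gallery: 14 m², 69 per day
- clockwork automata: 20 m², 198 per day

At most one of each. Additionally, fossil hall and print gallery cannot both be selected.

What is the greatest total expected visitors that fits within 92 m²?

1915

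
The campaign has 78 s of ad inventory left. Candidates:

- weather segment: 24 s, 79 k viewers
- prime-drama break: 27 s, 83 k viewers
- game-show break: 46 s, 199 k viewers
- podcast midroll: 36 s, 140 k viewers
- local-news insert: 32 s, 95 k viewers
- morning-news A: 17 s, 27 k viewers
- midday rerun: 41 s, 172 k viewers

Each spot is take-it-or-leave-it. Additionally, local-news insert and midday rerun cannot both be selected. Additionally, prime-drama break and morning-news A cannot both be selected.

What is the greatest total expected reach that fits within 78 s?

312

Filling by ratio: weather segment + game-show break for 278, with 8 s left unused.
Replace weather segment and game-show break with podcast midroll + midday rerun: the trade gains 34 net, giving 312 at 77 s.
That's the maximum — no feasible swap from here does better than 312.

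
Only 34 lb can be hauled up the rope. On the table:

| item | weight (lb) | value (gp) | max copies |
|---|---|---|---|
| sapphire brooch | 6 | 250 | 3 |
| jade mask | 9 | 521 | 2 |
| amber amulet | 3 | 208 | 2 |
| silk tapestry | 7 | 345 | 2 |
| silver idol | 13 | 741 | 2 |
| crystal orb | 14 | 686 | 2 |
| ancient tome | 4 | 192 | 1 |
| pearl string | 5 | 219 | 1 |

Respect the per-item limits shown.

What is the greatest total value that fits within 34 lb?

Ranking by ratio (value/lb): amber amulet 69.33, jade mask 57.89, silver idol 57.00, silk tapestry 49.29.
A density-first pass picks 2×jade mask + 2×amber amulet + silk tapestry — 1803 at 31 lb.
Dropping amber amulet and silk tapestry frees 10 lb; slotting in silver idol (13 lb) lifts the total to 1991 at 34 lb.

1991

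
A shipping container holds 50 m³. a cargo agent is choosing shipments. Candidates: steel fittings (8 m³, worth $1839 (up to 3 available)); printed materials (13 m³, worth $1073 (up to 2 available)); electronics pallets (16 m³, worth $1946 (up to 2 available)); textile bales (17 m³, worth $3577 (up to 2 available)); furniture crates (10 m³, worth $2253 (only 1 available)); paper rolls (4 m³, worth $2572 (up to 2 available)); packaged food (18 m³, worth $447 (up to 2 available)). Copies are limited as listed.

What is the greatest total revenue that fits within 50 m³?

Greedy by ratio would take 3×steel fittings + furniture crates + 2×paper rolls: 42 m³ used, total 12914.
The 10 m³ tied up in furniture crates is better spent on textile bales — total rises to 14238 (49 m³).
That's the maximum — no swap from here does better than 14238.

14238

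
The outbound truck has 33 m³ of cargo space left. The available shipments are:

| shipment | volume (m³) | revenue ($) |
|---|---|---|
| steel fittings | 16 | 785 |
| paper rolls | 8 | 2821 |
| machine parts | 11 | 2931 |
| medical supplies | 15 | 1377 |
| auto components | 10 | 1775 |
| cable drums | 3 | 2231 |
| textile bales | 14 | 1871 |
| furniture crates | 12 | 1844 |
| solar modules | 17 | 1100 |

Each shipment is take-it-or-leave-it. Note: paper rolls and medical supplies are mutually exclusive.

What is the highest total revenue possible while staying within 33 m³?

Taking paper rolls + machine parts + auto components + cable drums: 32 m³ used, 9758 in revenue.
That's the maximum — no feasible swap from here does better than 9758.

9758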